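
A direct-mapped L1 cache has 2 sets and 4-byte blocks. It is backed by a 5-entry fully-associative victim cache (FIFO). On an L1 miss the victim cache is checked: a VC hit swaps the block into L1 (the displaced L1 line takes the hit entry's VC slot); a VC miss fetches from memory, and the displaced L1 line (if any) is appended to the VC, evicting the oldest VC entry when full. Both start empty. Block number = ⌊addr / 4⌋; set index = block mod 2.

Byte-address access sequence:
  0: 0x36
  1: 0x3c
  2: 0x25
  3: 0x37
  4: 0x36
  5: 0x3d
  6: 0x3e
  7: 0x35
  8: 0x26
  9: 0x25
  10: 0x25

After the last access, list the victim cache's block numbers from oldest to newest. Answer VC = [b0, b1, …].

VC = [13, 15]

0: 0x36 (blk 13, set 1) → MISS  vc=[]
1: 0x3c (blk 15, set 1) → MISS  vc=[13]
2: 0x25 (blk 9, set 1) → MISS  vc=[13, 15]
3: 0x37 (blk 13, set 1) → VC-HIT  vc=[9, 15]
4: 0x36 (blk 13, set 1) → L1-HIT  vc=[9, 15]
5: 0x3d (blk 15, set 1) → VC-HIT  vc=[9, 13]
6: 0x3e (blk 15, set 1) → L1-HIT  vc=[9, 13]
7: 0x35 (blk 13, set 1) → VC-HIT  vc=[9, 15]
8: 0x26 (blk 9, set 1) → VC-HIT  vc=[13, 15]
9: 0x25 (blk 9, set 1) → L1-HIT  vc=[13, 15]
10: 0x25 (blk 9, set 1) → L1-HIT  vc=[13, 15]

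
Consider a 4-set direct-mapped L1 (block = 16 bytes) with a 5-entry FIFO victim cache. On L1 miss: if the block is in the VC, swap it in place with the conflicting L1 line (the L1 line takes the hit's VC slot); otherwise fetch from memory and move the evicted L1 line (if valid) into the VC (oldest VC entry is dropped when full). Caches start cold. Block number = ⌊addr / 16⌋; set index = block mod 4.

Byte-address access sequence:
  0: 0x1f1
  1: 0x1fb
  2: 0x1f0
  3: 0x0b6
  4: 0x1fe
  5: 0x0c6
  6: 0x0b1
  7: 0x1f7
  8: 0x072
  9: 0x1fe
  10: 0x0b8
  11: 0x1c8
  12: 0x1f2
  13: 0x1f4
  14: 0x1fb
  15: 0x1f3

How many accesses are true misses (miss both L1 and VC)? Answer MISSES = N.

MISSES = 5

#0 0x1f1→b31/s3 MISS; vc=[]
#1 0x1fb→b31/s3 L1-HIT; vc=[]
#2 0x1f0→b31/s3 L1-HIT; vc=[]
#3 0xb6→b11/s3 MISS; vc=[31]
#4 0x1fe→b31/s3 VC-HIT; vc=[11]
#5 0xc6→b12/s0 MISS; vc=[11]
#6 0xb1→b11/s3 VC-HIT; vc=[31]
#7 0x1f7→b31/s3 VC-HIT; vc=[11]
#8 0x72→b7/s3 MISS; vc=[11,31]
#9 0x1fe→b31/s3 VC-HIT; vc=[11,7]
#10 0xb8→b11/s3 VC-HIT; vc=[31,7]
#11 0x1c8→b28/s0 MISS; vc=[31,7,12]
#12 0x1f2→b31/s3 VC-HIT; vc=[11,7,12]
#13 0x1f4→b31/s3 L1-HIT; vc=[11,7,12]
#14 0x1fb→b31/s3 L1-HIT; vc=[11,7,12]
#15 0x1f3→b31/s3 L1-HIT; vc=[11,7,12]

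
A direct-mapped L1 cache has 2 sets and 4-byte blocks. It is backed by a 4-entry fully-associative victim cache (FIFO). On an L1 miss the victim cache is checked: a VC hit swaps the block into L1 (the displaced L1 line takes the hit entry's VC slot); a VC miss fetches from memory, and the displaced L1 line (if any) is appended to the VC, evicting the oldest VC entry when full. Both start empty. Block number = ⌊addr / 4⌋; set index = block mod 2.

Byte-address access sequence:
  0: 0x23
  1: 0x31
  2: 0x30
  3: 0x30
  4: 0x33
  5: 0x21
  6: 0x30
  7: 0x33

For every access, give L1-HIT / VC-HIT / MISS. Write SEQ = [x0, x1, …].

SEQ = [MISS, MISS, L1-HIT, L1-HIT, L1-HIT, VC-HIT, VC-HIT, L1-HIT]

  [0] addr=0x23 blk=8 s=0: MISS | VC []
  [1] addr=0x31 blk=12 s=0: MISS | VC [8]
  [2] addr=0x30 blk=12 s=0: L1-HIT | VC [8]
  [3] addr=0x30 blk=12 s=0: L1-HIT | VC [8]
  [4] addr=0x33 blk=12 s=0: L1-HIT | VC [8]
  [5] addr=0x21 blk=8 s=0: VC-HIT | VC [12]
  [6] addr=0x30 blk=12 s=0: VC-HIT | VC [8]
  [7] addr=0x33 blk=12 s=0: L1-HIT | VC [8]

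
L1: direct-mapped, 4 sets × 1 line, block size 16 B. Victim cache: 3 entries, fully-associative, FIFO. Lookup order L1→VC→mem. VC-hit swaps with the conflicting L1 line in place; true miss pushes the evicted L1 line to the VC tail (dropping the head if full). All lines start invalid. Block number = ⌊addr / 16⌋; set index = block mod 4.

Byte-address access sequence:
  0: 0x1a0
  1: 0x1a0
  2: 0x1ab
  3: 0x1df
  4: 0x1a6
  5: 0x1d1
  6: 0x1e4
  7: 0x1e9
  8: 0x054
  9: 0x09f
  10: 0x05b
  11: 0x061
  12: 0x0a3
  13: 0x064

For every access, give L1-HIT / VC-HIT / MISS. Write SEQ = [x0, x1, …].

  [0] addr=0x1a0 blk=26 s=2: MISS | VC []
  [1] addr=0x1a0 blk=26 s=2: L1-HIT | VC []
  [2] addr=0x1ab blk=26 s=2: L1-HIT | VC []
  [3] addr=0x1df blk=29 s=1: MISS | VC []
  [4] addr=0x1a6 blk=26 s=2: L1-HIT | VC []
  [5] addr=0x1d1 blk=29 s=1: L1-HIT | VC []
  [6] addr=0x1e4 blk=30 s=2: MISS | VC [26]
  [7] addr=0x1e9 blk=30 s=2: L1-HIT | VC [26]
  [8] addr=0x54 blk=5 s=1: MISS | VC [26, 29]
  [9] addr=0x9f blk=9 s=1: MISS | VC [26, 29, 5]
  [10] addr=0x5b blk=5 s=1: VC-HIT | VC [26, 29, 9]
  [11] addr=0x61 blk=6 s=2: MISS | VC [29, 9, 30]
  [12] addr=0xa3 blk=10 s=2: MISS | VC [9, 30, 6]
  [13] addr=0x64 blk=6 s=2: VC-HIT | VC [9, 30, 10]

SEQ = [MISS, L1-HIT, L1-HIT, MISS, L1-HIT, L1-HIT, MISS, L1-HIT, MISS, MISS, VC-HIT, MISS, MISS, VC-HIT]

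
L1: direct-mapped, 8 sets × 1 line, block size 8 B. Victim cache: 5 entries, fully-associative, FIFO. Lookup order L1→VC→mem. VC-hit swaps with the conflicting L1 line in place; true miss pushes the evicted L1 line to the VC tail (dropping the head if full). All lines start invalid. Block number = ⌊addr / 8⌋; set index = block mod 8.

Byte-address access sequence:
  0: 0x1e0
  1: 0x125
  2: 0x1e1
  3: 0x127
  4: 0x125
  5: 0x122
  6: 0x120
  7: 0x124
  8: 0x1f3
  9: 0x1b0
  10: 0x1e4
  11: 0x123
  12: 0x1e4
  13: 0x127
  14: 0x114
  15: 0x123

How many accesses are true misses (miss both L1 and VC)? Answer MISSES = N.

MISSES = 5

0: 0x1e0 (blk 60, set 4) → MISS  vc=[]
1: 0x125 (blk 36, set 4) → MISS  vc=[60]
2: 0x1e1 (blk 60, set 4) → VC-HIT  vc=[36]
3: 0x127 (blk 36, set 4) → VC-HIT  vc=[60]
4: 0x125 (blk 36, set 4) → L1-HIT  vc=[60]
5: 0x122 (blk 36, set 4) → L1-HIT  vc=[60]
6: 0x120 (blk 36, set 4) → L1-HIT  vc=[60]
7: 0x124 (blk 36, set 4) → L1-HIT  vc=[60]
8: 0x1f3 (blk 62, set 6) → MISS  vc=[60]
9: 0x1b0 (blk 54, set 6) → MISS  vc=[60, 62]
10: 0x1e4 (blk 60, set 4) → VC-HIT  vc=[36, 62]
11: 0x123 (blk 36, set 4) → VC-HIT  vc=[60, 62]
12: 0x1e4 (blk 60, set 4) → VC-HIT  vc=[36, 62]
13: 0x127 (blk 36, set 4) → VC-HIT  vc=[60, 62]
14: 0x114 (blk 34, set 2) → MISS  vc=[60, 62]
15: 0x123 (blk 36, set 4) → L1-HIT  vc=[60, 62]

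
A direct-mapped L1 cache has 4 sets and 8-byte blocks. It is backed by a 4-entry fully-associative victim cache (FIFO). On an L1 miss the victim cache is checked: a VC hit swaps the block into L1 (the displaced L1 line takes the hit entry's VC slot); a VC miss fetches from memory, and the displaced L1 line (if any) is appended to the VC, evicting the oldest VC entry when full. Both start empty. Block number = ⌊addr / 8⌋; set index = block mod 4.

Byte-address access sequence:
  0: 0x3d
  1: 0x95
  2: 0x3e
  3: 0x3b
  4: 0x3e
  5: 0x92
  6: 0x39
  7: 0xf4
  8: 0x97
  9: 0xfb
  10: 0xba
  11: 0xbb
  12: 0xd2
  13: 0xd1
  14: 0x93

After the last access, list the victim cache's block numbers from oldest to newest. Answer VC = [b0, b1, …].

#0 0x3d→b7/s3 MISS; vc=[]
#1 0x95→b18/s2 MISS; vc=[]
#2 0x3e→b7/s3 L1-HIT; vc=[]
#3 0x3b→b7/s3 L1-HIT; vc=[]
#4 0x3e→b7/s3 L1-HIT; vc=[]
#5 0x92→b18/s2 L1-HIT; vc=[]
#6 0x39→b7/s3 L1-HIT; vc=[]
#7 0xf4→b30/s2 MISS; vc=[18]
#8 0x97→b18/s2 VC-HIT; vc=[30]
#9 0xfb→b31/s3 MISS; vc=[30,7]
#10 0xba→b23/s3 MISS; vc=[30,7,31]
#11 0xbb→b23/s3 L1-HIT; vc=[30,7,31]
#12 0xd2→b26/s2 MISS; vc=[30,7,31,18]
#13 0xd1→b26/s2 L1-HIT; vc=[30,7,31,18]
#14 0x93→b18/s2 VC-HIT; vc=[30,7,31,26]

VC = [30, 7, 31, 26]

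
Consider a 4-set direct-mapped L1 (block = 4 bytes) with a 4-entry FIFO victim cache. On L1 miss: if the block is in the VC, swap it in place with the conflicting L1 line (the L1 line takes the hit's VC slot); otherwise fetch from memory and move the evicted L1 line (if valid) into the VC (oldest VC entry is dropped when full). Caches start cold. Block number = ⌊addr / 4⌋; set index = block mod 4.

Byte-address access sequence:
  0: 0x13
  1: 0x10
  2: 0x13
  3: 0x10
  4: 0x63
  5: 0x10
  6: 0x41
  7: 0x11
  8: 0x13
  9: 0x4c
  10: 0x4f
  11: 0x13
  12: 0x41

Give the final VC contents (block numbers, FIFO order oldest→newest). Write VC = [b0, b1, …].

VC = [24, 4]

  [0] addr=0x13 blk=4 s=0: MISS | VC []
  [1] addr=0x10 blk=4 s=0: L1-HIT | VC []
  [2] addr=0x13 blk=4 s=0: L1-HIT | VC []
  [3] addr=0x10 blk=4 s=0: L1-HIT | VC []
  [4] addr=0x63 blk=24 s=0: MISS | VC [4]
  [5] addr=0x10 blk=4 s=0: VC-HIT | VC [24]
  [6] addr=0x41 blk=16 s=0: MISS | VC [24, 4]
  [7] addr=0x11 blk=4 s=0: VC-HIT | VC [24, 16]
  [8] addr=0x13 blk=4 s=0: L1-HIT | VC [24, 16]
  [9] addr=0x4c blk=19 s=3: MISS | VC [24, 16]
  [10] addr=0x4f blk=19 s=3: L1-HIT | VC [24, 16]
  [11] addr=0x13 blk=4 s=0: L1-HIT | VC [24, 16]
  [12] addr=0x41 blk=16 s=0: VC-HIT | VC [24, 4]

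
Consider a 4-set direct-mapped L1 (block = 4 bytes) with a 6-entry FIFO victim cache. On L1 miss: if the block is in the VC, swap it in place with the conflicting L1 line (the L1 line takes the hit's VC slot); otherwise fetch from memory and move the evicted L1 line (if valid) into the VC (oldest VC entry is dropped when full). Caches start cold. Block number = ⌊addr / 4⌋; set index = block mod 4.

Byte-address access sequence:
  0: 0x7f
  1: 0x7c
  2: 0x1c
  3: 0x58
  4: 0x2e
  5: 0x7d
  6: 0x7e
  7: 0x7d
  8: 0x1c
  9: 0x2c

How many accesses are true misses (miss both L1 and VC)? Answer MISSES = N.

0: 0x7f (blk 31, set 3) → MISS  vc=[]
1: 0x7c (blk 31, set 3) → L1-HIT  vc=[]
2: 0x1c (blk 7, set 3) → MISS  vc=[31]
3: 0x58 (blk 22, set 2) → MISS  vc=[31]
4: 0x2e (blk 11, set 3) → MISS  vc=[31, 7]
5: 0x7d (blk 31, set 3) → VC-HIT  vc=[11, 7]
6: 0x7e (blk 31, set 3) → L1-HIT  vc=[11, 7]
7: 0x7d (blk 31, set 3) → L1-HIT  vc=[11, 7]
8: 0x1c (blk 7, set 3) → VC-HIT  vc=[11, 31]
9: 0x2c (blk 11, set 3) → VC-HIT  vc=[7, 31]

MISSES = 4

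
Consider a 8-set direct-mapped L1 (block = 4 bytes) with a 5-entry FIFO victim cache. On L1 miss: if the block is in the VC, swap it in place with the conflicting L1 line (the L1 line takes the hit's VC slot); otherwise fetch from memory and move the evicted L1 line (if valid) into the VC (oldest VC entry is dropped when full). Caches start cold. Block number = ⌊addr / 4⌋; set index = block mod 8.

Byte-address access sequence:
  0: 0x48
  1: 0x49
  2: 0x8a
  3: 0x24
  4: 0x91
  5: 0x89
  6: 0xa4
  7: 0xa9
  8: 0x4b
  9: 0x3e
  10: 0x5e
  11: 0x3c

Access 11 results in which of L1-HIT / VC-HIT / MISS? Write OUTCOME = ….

0: 0x48 (blk 18, set 2) → MISS  vc=[]
1: 0x49 (blk 18, set 2) → L1-HIT  vc=[]
2: 0x8a (blk 34, set 2) → MISS  vc=[18]
3: 0x24 (blk 9, set 1) → MISS  vc=[18]
4: 0x91 (blk 36, set 4) → MISS  vc=[18]
5: 0x89 (blk 34, set 2) → L1-HIT  vc=[18]
6: 0xa4 (blk 41, set 1) → MISS  vc=[18, 9]
7: 0xa9 (blk 42, set 2) → MISS  vc=[18, 9, 34]
8: 0x4b (blk 18, set 2) → VC-HIT  vc=[42, 9, 34]
9: 0x3e (blk 15, set 7) → MISS  vc=[42, 9, 34]
10: 0x5e (blk 23, set 7) → MISS  vc=[42, 9, 34, 15]
11: 0x3c (blk 15, set 7) → VC-HIT  vc=[42, 9, 34, 23]

OUTCOME = VC-HIT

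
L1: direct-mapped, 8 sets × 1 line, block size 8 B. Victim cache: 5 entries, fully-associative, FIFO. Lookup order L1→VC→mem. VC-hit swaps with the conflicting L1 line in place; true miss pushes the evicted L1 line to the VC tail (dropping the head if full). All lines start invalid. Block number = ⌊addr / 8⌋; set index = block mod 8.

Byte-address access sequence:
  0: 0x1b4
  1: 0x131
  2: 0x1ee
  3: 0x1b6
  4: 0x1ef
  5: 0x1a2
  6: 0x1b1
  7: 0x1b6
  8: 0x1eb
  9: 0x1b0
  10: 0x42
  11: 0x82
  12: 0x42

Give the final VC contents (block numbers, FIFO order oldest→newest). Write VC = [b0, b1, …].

VC = [38, 16]

  [0] addr=0x1b4 blk=54 s=6: MISS | VC []
  [1] addr=0x131 blk=38 s=6: MISS | VC [54]
  [2] addr=0x1ee blk=61 s=5: MISS | VC [54]
  [3] addr=0x1b6 blk=54 s=6: VC-HIT | VC [38]
  [4] addr=0x1ef blk=61 s=5: L1-HIT | VC [38]
  [5] addr=0x1a2 blk=52 s=4: MISS | VC [38]
  [6] addr=0x1b1 blk=54 s=6: L1-HIT | VC [38]
  [7] addr=0x1b6 blk=54 s=6: L1-HIT | VC [38]
  [8] addr=0x1eb blk=61 s=5: L1-HIT | VC [38]
  [9] addr=0x1b0 blk=54 s=6: L1-HIT | VC [38]
  [10] addr=0x42 blk=8 s=0: MISS | VC [38]
  [11] addr=0x82 blk=16 s=0: MISS | VC [38, 8]
  [12] addr=0x42 blk=8 s=0: VC-HIT | VC [38, 16]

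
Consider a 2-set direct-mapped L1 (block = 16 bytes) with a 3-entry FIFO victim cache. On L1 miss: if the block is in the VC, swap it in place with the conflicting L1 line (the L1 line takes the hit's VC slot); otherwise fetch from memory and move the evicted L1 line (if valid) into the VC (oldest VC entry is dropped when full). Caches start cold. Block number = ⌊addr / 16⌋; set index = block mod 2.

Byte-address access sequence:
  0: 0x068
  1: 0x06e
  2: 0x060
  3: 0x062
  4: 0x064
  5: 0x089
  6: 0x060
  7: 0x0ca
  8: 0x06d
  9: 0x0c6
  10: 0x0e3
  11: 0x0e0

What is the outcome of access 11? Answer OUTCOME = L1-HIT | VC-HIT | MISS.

  [0] addr=0x68 blk=6 s=0: MISS | VC []
  [1] addr=0x6e blk=6 s=0: L1-HIT | VC []
  [2] addr=0x60 blk=6 s=0: L1-HIT | VC []
  [3] addr=0x62 blk=6 s=0: L1-HIT | VC []
  [4] addr=0x64 blk=6 s=0: L1-HIT | VC []
  [5] addr=0x89 blk=8 s=0: MISS | VC [6]
  [6] addr=0x60 blk=6 s=0: VC-HIT | VC [8]
  [7] addr=0xca blk=12 s=0: MISS | VC [8, 6]
  [8] addr=0x6d blk=6 s=0: VC-HIT | VC [8, 12]
  [9] addr=0xc6 blk=12 s=0: VC-HIT | VC [8, 6]
  [10] addr=0xe3 blk=14 s=0: MISS | VC [8, 6, 12]
  [11] addr=0xe0 blk=14 s=0: L1-HIT | VC [8, 6, 12]

OUTCOME = L1-HIT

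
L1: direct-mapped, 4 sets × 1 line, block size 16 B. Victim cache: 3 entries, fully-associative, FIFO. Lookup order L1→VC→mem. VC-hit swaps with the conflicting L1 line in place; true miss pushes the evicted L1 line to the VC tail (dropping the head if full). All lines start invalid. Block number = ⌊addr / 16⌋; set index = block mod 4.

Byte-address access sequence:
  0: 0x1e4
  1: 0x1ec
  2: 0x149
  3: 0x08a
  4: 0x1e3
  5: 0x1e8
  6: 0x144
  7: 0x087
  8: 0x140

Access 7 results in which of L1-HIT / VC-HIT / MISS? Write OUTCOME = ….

  [0] addr=0x1e4 blk=30 s=2: MISS | VC []
  [1] addr=0x1ec blk=30 s=2: L1-HIT | VC []
  [2] addr=0x149 blk=20 s=0: MISS | VC []
  [3] addr=0x8a blk=8 s=0: MISS | VC [20]
  [4] addr=0x1e3 blk=30 s=2: L1-HIT | VC [20]
  [5] addr=0x1e8 blk=30 s=2: L1-HIT | VC [20]
  [6] addr=0x144 blk=20 s=0: VC-HIT | VC [8]
  [7] addr=0x87 blk=8 s=0: VC-HIT | VC [20]
  [8] addr=0x140 blk=20 s=0: VC-HIT | VC [8]

OUTCOME = VC-HIT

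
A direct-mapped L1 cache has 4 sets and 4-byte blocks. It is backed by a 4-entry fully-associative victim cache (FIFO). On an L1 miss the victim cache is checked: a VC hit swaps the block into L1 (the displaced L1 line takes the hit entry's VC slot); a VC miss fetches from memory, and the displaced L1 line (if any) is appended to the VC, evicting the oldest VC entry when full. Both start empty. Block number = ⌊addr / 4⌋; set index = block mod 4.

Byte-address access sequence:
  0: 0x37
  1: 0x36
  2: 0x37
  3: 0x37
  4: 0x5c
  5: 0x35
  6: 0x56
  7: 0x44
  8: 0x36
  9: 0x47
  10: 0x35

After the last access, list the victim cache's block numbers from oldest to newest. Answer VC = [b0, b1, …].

VC = [17, 21]

0: 0x37 (blk 13, set 1) → MISS  vc=[]
1: 0x36 (blk 13, set 1) → L1-HIT  vc=[]
2: 0x37 (blk 13, set 1) → L1-HIT  vc=[]
3: 0x37 (blk 13, set 1) → L1-HIT  vc=[]
4: 0x5c (blk 23, set 3) → MISS  vc=[]
5: 0x35 (blk 13, set 1) → L1-HIT  vc=[]
6: 0x56 (blk 21, set 1) → MISS  vc=[13]
7: 0x44 (blk 17, set 1) → MISS  vc=[13, 21]
8: 0x36 (blk 13, set 1) → VC-HIT  vc=[17, 21]
9: 0x47 (blk 17, set 1) → VC-HIT  vc=[13, 21]
10: 0x35 (blk 13, set 1) → VC-HIT  vc=[17, 21]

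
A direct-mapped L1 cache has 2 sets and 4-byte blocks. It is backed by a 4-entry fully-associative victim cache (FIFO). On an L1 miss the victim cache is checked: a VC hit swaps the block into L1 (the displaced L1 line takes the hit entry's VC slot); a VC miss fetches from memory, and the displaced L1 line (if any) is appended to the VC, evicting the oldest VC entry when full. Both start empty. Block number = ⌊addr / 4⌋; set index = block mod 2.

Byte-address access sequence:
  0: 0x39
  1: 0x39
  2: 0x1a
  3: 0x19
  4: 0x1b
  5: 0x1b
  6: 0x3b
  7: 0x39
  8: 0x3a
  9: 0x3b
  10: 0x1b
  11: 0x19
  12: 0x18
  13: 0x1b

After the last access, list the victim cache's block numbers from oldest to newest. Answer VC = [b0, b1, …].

  [0] addr=0x39 blk=14 s=0: MISS | VC []
  [1] addr=0x39 blk=14 s=0: L1-HIT | VC []
  [2] addr=0x1a blk=6 s=0: MISS | VC [14]
  [3] addr=0x19 blk=6 s=0: L1-HIT | VC [14]
  [4] addr=0x1b blk=6 s=0: L1-HIT | VC [14]
  [5] addr=0x1b blk=6 s=0: L1-HIT | VC [14]
  [6] addr=0x3b blk=14 s=0: VC-HIT | VC [6]
  [7] addr=0x39 blk=14 s=0: L1-HIT | VC [6]
  [8] addr=0x3a blk=14 s=0: L1-HIT | VC [6]
  [9] addr=0x3b blk=14 s=0: L1-HIT | VC [6]
  [10] addr=0x1b blk=6 s=0: VC-HIT | VC [14]
  [11] addr=0x19 blk=6 s=0: L1-HIT | VC [14]
  [12] addr=0x18 blk=6 s=0: L1-HIT | VC [14]
  [13] addr=0x1b blk=6 s=0: L1-HIT | VC [14]

VC = [14]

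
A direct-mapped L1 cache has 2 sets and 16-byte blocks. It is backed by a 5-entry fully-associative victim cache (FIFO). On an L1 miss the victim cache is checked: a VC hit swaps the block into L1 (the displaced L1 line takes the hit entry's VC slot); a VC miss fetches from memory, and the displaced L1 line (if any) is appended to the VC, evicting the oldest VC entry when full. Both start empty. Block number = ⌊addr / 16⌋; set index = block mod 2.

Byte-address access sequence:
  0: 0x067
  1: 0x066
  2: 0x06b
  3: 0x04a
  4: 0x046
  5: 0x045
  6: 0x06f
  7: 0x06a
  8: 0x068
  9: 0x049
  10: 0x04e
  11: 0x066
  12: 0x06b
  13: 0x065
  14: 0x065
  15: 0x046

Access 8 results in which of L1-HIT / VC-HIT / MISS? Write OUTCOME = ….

0: 0x67 (blk 6, set 0) → MISS  vc=[]
1: 0x66 (blk 6, set 0) → L1-HIT  vc=[]
2: 0x6b (blk 6, set 0) → L1-HIT  vc=[]
3: 0x4a (blk 4, set 0) → MISS  vc=[6]
4: 0x46 (blk 4, set 0) → L1-HIT  vc=[6]
5: 0x45 (blk 4, set 0) → L1-HIT  vc=[6]
6: 0x6f (blk 6, set 0) → VC-HIT  vc=[4]
7: 0x6a (blk 6, set 0) → L1-HIT  vc=[4]
8: 0x68 (blk 6, set 0) → L1-HIT  vc=[4]
9: 0x49 (blk 4, set 0) → VC-HIT  vc=[6]
10: 0x4e (blk 4, set 0) → L1-HIT  vc=[6]
11: 0x66 (blk 6, set 0) → VC-HIT  vc=[4]
12: 0x6b (blk 6, set 0) → L1-HIT  vc=[4]
13: 0x65 (blk 6, set 0) → L1-HIT  vc=[4]
14: 0x65 (blk 6, set 0) → L1-HIT  vc=[4]
15: 0x46 (blk 4, set 0) → VC-HIT  vc=[6]

OUTCOME = L1-HIT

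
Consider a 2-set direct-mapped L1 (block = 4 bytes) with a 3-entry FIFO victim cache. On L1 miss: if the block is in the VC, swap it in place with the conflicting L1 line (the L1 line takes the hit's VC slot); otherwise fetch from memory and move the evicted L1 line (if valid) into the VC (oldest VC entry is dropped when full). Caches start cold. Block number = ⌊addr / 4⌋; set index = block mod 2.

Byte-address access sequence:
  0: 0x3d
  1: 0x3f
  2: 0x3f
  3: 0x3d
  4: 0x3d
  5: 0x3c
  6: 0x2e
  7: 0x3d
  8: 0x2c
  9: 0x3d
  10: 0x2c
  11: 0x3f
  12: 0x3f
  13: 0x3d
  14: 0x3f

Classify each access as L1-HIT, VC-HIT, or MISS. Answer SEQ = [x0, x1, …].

SEQ = [MISS, L1-HIT, L1-HIT, L1-HIT, L1-HIT, L1-HIT, MISS, VC-HIT, VC-HIT, VC-HIT, VC-HIT, VC-HIT, L1-HIT, L1-HIT, L1-HIT]

  [0] addr=0x3d blk=15 s=1: MISS | VC []
  [1] addr=0x3f blk=15 s=1: L1-HIT | VC []
  [2] addr=0x3f blk=15 s=1: L1-HIT | VC []
  [3] addr=0x3d blk=15 s=1: L1-HIT | VC []
  [4] addr=0x3d blk=15 s=1: L1-HIT | VC []
  [5] addr=0x3c blk=15 s=1: L1-HIT | VC []
  [6] addr=0x2e blk=11 s=1: MISS | VC [15]
  [7] addr=0x3d blk=15 s=1: VC-HIT | VC [11]
  [8] addr=0x2c blk=11 s=1: VC-HIT | VC [15]
  [9] addr=0x3d blk=15 s=1: VC-HIT | VC [11]
  [10] addr=0x2c blk=11 s=1: VC-HIT | VC [15]
  [11] addr=0x3f blk=15 s=1: VC-HIT | VC [11]
  [12] addr=0x3f blk=15 s=1: L1-HIT | VC [11]
  [13] addr=0x3d blk=15 s=1: L1-HIT | VC [11]
  [14] addr=0x3f blk=15 s=1: L1-HIT | VC [11]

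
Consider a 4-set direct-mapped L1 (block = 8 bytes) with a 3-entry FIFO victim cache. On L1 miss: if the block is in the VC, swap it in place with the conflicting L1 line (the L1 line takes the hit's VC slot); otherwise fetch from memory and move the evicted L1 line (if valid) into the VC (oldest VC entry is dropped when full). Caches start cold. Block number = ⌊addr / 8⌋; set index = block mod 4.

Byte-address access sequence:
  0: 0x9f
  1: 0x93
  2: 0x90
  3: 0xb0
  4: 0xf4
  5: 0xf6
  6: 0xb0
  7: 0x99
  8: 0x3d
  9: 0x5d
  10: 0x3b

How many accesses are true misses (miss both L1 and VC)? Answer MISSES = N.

MISSES = 6

  [0] addr=0x9f blk=19 s=3: MISS | VC []
  [1] addr=0x93 blk=18 s=2: MISS | VC []
  [2] addr=0x90 blk=18 s=2: L1-HIT | VC []
  [3] addr=0xb0 blk=22 s=2: MISS | VC [18]
  [4] addr=0xf4 blk=30 s=2: MISS | VC [18, 22]
  [5] addr=0xf6 blk=30 s=2: L1-HIT | VC [18, 22]
  [6] addr=0xb0 blk=22 s=2: VC-HIT | VC [18, 30]
  [7] addr=0x99 blk=19 s=3: L1-HIT | VC [18, 30]
  [8] addr=0x3d blk=7 s=3: MISS | VC [18, 30, 19]
  [9] addr=0x5d blk=11 s=3: MISS | VC [30, 19, 7]
  [10] addr=0x3b blk=7 s=3: VC-HIT | VC [30, 19, 11]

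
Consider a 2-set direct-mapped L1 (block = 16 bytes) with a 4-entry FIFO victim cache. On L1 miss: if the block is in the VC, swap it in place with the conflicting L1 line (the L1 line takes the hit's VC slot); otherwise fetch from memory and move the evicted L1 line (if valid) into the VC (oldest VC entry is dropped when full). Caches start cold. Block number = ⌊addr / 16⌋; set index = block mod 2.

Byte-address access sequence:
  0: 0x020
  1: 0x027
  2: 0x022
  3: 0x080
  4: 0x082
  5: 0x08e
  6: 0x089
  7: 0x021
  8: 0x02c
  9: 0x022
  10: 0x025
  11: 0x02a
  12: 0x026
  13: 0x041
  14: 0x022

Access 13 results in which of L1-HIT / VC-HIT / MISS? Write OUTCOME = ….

OUTCOME = MISS

  [0] addr=0x20 blk=2 s=0: MISS | VC []
  [1] addr=0x27 blk=2 s=0: L1-HIT | VC []
  [2] addr=0x22 blk=2 s=0: L1-HIT | VC []
  [3] addr=0x80 blk=8 s=0: MISS | VC [2]
  [4] addr=0x82 blk=8 s=0: L1-HIT | VC [2]
  [5] addr=0x8e blk=8 s=0: L1-HIT | VC [2]
  [6] addr=0x89 blk=8 s=0: L1-HIT | VC [2]
  [7] addr=0x21 blk=2 s=0: VC-HIT | VC [8]
  [8] addr=0x2c blk=2 s=0: L1-HIT | VC [8]
  [9] addr=0x22 blk=2 s=0: L1-HIT | VC [8]
  [10] addr=0x25 blk=2 s=0: L1-HIT | VC [8]
  [11] addr=0x2a blk=2 s=0: L1-HIT | VC [8]
  [12] addr=0x26 blk=2 s=0: L1-HIT | VC [8]
  [13] addr=0x41 blk=4 s=0: MISS | VC [8, 2]
  [14] addr=0x22 blk=2 s=0: VC-HIT | VC [8, 4]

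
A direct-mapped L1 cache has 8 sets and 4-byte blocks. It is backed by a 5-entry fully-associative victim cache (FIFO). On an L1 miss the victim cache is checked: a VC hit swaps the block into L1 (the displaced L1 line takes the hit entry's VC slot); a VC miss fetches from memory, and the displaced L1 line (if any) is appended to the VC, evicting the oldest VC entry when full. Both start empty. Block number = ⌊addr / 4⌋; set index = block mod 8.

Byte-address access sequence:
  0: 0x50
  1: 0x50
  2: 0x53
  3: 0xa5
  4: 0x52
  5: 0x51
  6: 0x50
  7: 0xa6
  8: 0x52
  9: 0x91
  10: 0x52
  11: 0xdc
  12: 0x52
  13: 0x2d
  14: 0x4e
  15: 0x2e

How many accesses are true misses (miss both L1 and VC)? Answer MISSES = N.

MISSES = 6

0: 0x50 (blk 20, set 4) → MISS  vc=[]
1: 0x50 (blk 20, set 4) → L1-HIT  vc=[]
2: 0x53 (blk 20, set 4) → L1-HIT  vc=[]
3: 0xa5 (blk 41, set 1) → MISS  vc=[]
4: 0x52 (blk 20, set 4) → L1-HIT  vc=[]
5: 0x51 (blk 20, set 4) → L1-HIT  vc=[]
6: 0x50 (blk 20, set 4) → L1-HIT  vc=[]
7: 0xa6 (blk 41, set 1) → L1-HIT  vc=[]
8: 0x52 (blk 20, set 4) → L1-HIT  vc=[]
9: 0x91 (blk 36, set 4) → MISS  vc=[20]
10: 0x52 (blk 20, set 4) → VC-HIT  vc=[36]
11: 0xdc (blk 55, set 7) → MISS  vc=[36]
12: 0x52 (blk 20, set 4) → L1-HIT  vc=[36]
13: 0x2d (blk 11, set 3) → MISS  vc=[36]
14: 0x4e (blk 19, set 3) → MISS  vc=[36, 11]
15: 0x2e (blk 11, set 3) → VC-HIT  vc=[36, 19]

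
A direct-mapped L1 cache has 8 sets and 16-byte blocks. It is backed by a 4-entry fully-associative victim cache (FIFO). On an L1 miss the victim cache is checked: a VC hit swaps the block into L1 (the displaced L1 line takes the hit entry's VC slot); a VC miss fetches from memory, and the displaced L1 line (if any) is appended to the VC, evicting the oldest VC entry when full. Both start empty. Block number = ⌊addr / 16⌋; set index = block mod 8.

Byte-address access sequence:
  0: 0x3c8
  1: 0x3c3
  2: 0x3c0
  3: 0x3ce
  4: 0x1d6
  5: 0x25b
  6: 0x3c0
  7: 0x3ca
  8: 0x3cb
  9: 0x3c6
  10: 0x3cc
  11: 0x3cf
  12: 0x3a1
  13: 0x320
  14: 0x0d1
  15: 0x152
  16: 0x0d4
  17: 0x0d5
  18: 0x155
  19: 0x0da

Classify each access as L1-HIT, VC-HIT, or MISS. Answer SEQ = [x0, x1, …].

SEQ = [MISS, L1-HIT, L1-HIT, L1-HIT, MISS, MISS, L1-HIT, L1-HIT, L1-HIT, L1-HIT, L1-HIT, L1-HIT, MISS, MISS, MISS, MISS, VC-HIT, L1-HIT, VC-HIT, VC-HIT]

#0 0x3c8→b60/s4 MISS; vc=[]
#1 0x3c3→b60/s4 L1-HIT; vc=[]
#2 0x3c0→b60/s4 L1-HIT; vc=[]
#3 0x3ce→b60/s4 L1-HIT; vc=[]
#4 0x1d6→b29/s5 MISS; vc=[]
#5 0x25b→b37/s5 MISS; vc=[29]
#6 0x3c0→b60/s4 L1-HIT; vc=[29]
#7 0x3ca→b60/s4 L1-HIT; vc=[29]
#8 0x3cb→b60/s4 L1-HIT; vc=[29]
#9 0x3c6→b60/s4 L1-HIT; vc=[29]
#10 0x3cc→b60/s4 L1-HIT; vc=[29]
#11 0x3cf→b60/s4 L1-HIT; vc=[29]
#12 0x3a1→b58/s2 MISS; vc=[29]
#13 0x320→b50/s2 MISS; vc=[29,58]
#14 0xd1→b13/s5 MISS; vc=[29,58,37]
#15 0x152→b21/s5 MISS; vc=[29,58,37,13]
#16 0xd4→b13/s5 VC-HIT; vc=[29,58,37,21]
#17 0xd5→b13/s5 L1-HIT; vc=[29,58,37,21]
#18 0x155→b21/s5 VC-HIT; vc=[29,58,37,13]
#19 0xda→b13/s5 VC-HIT; vc=[29,58,37,21]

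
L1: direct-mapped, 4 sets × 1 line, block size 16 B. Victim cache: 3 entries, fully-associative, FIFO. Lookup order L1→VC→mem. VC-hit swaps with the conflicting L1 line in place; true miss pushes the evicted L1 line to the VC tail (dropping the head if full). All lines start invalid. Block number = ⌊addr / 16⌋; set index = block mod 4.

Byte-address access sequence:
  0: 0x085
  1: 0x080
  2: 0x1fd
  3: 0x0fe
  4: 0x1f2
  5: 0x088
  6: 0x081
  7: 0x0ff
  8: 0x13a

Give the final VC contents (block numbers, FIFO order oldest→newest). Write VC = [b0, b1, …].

VC = [31, 15]

#0 0x85→b8/s0 MISS; vc=[]
#1 0x80→b8/s0 L1-HIT; vc=[]
#2 0x1fd→b31/s3 MISS; vc=[]
#3 0xfe→b15/s3 MISS; vc=[31]
#4 0x1f2→b31/s3 VC-HIT; vc=[15]
#5 0x88→b8/s0 L1-HIT; vc=[15]
#6 0x81→b8/s0 L1-HIT; vc=[15]
#7 0xff→b15/s3 VC-HIT; vc=[31]
#8 0x13a→b19/s3 MISS; vc=[31,15]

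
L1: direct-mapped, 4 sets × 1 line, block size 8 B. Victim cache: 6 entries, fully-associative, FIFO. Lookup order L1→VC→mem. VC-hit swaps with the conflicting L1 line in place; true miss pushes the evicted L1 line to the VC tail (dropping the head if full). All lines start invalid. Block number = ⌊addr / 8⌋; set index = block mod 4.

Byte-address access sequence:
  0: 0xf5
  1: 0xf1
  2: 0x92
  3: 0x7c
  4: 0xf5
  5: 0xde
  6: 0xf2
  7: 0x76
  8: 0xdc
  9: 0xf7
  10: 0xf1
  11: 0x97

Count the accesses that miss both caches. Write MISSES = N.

#0 0xf5→b30/s2 MISS; vc=[]
#1 0xf1→b30/s2 L1-HIT; vc=[]
#2 0x92→b18/s2 MISS; vc=[30]
#3 0x7c→b15/s3 MISS; vc=[30]
#4 0xf5→b30/s2 VC-HIT; vc=[18]
#5 0xde→b27/s3 MISS; vc=[18,15]
#6 0xf2→b30/s2 L1-HIT; vc=[18,15]
#7 0x76→b14/s2 MISS; vc=[18,15,30]
#8 0xdc→b27/s3 L1-HIT; vc=[18,15,30]
#9 0xf7→b30/s2 VC-HIT; vc=[18,15,14]
#10 0xf1→b30/s2 L1-HIT; vc=[18,15,14]
#11 0x97→b18/s2 VC-HIT; vc=[30,15,14]

MISSES = 5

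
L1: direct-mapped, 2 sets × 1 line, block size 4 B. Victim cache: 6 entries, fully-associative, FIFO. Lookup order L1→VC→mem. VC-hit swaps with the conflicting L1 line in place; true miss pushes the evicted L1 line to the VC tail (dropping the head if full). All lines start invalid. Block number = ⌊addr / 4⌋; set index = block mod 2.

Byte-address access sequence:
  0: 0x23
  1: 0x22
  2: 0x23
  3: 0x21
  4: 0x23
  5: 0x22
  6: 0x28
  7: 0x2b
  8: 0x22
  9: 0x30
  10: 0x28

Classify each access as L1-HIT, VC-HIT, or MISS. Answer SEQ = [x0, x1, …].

SEQ = [MISS, L1-HIT, L1-HIT, L1-HIT, L1-HIT, L1-HIT, MISS, L1-HIT, VC-HIT, MISS, VC-HIT]

  [0] addr=0x23 blk=8 s=0: MISS | VC []
  [1] addr=0x22 blk=8 s=0: L1-HIT | VC []
  [2] addr=0x23 blk=8 s=0: L1-HIT | VC []
  [3] addr=0x21 blk=8 s=0: L1-HIT | VC []
  [4] addr=0x23 blk=8 s=0: L1-HIT | VC []
  [5] addr=0x22 blk=8 s=0: L1-HIT | VC []
  [6] addr=0x28 blk=10 s=0: MISS | VC [8]
  [7] addr=0x2b blk=10 s=0: L1-HIT | VC [8]
  [8] addr=0x22 blk=8 s=0: VC-HIT | VC [10]
  [9] addr=0x30 blk=12 s=0: MISS | VC [10, 8]
  [10] addr=0x28 blk=10 s=0: VC-HIT | VC [12, 8]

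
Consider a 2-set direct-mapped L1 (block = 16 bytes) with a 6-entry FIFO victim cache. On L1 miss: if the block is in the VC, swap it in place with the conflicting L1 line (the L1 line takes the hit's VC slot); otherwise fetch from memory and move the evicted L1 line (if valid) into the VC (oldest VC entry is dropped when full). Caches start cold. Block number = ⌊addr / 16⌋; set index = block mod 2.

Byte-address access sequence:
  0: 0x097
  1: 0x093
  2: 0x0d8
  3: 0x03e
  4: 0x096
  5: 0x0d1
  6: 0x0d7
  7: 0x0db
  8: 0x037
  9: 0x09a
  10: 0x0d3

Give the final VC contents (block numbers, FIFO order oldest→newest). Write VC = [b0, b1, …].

0: 0x97 (blk 9, set 1) → MISS  vc=[]
1: 0x93 (blk 9, set 1) → L1-HIT  vc=[]
2: 0xd8 (blk 13, set 1) → MISS  vc=[9]
3: 0x3e (blk 3, set 1) → MISS  vc=[9, 13]
4: 0x96 (blk 9, set 1) → VC-HIT  vc=[3, 13]
5: 0xd1 (blk 13, set 1) → VC-HIT  vc=[3, 9]
6: 0xd7 (blk 13, set 1) → L1-HIT  vc=[3, 9]
7: 0xdb (blk 13, set 1) → L1-HIT  vc=[3, 9]
8: 0x37 (blk 3, set 1) → VC-HIT  vc=[13, 9]
9: 0x9a (blk 9, set 1) → VC-HIT  vc=[13, 3]
10: 0xd3 (blk 13, set 1) → VC-HIT  vc=[9, 3]

VC = [9, 3]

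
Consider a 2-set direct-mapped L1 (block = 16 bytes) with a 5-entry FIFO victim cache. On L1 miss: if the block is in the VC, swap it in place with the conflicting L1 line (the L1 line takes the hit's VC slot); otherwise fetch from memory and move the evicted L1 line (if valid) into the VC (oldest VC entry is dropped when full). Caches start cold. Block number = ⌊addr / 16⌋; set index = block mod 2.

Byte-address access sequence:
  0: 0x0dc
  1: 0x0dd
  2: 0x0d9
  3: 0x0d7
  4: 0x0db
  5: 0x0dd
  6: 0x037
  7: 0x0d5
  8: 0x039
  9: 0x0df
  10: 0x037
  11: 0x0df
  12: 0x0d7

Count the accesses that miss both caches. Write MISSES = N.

MISSES = 2

0: 0xdc (blk 13, set 1) → MISS  vc=[]
1: 0xdd (blk 13, set 1) → L1-HIT  vc=[]
2: 0xd9 (blk 13, set 1) → L1-HIT  vc=[]
3: 0xd7 (blk 13, set 1) → L1-HIT  vc=[]
4: 0xdb (blk 13, set 1) → L1-HIT  vc=[]
5: 0xdd (blk 13, set 1) → L1-HIT  vc=[]
6: 0x37 (blk 3, set 1) → MISS  vc=[13]
7: 0xd5 (blk 13, set 1) → VC-HIT  vc=[3]
8: 0x39 (blk 3, set 1) → VC-HIT  vc=[13]
9: 0xdf (blk 13, set 1) → VC-HIT  vc=[3]
10: 0x37 (blk 3, set 1) → VC-HIT  vc=[13]
11: 0xdf (blk 13, set 1) → VC-HIT  vc=[3]
12: 0xd7 (blk 13, set 1) → L1-HIT  vc=[3]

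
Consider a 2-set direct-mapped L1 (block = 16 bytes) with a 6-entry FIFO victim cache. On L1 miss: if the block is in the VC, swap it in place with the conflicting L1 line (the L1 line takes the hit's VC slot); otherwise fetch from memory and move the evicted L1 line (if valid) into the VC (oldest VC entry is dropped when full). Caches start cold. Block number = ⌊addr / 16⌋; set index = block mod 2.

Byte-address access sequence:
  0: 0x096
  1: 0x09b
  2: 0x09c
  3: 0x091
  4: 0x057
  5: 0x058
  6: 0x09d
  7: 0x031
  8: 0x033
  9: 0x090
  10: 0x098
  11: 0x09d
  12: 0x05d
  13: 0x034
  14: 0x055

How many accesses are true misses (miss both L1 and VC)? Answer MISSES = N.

0: 0x96 (blk 9, set 1) → MISS  vc=[]
1: 0x9b (blk 9, set 1) → L1-HIT  vc=[]
2: 0x9c (blk 9, set 1) → L1-HIT  vc=[]
3: 0x91 (blk 9, set 1) → L1-HIT  vc=[]
4: 0x57 (blk 5, set 1) → MISS  vc=[9]
5: 0x58 (blk 5, set 1) → L1-HIT  vc=[9]
6: 0x9d (blk 9, set 1) → VC-HIT  vc=[5]
7: 0x31 (blk 3, set 1) → MISS  vc=[5, 9]
8: 0x33 (blk 3, set 1) → L1-HIT  vc=[5, 9]
9: 0x90 (blk 9, set 1) → VC-HIT  vc=[5, 3]
10: 0x98 (blk 9, set 1) → L1-HIT  vc=[5, 3]
11: 0x9d (blk 9, set 1) → L1-HIT  vc=[5, 3]
12: 0x5d (blk 5, set 1) → VC-HIT  vc=[9, 3]
13: 0x34 (blk 3, set 1) → VC-HIT  vc=[9, 5]
14: 0x55 (blk 5, set 1) → VC-HIT  vc=[9, 3]

MISSES = 3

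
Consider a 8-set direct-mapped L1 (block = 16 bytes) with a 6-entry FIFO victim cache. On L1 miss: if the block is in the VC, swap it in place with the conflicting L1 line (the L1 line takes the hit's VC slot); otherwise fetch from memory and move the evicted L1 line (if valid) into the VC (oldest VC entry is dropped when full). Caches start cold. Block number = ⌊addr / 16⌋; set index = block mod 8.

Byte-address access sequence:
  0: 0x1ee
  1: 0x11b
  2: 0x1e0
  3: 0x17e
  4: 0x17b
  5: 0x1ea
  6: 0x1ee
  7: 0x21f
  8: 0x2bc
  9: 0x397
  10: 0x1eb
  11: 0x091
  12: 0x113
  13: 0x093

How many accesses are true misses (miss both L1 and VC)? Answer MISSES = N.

#0 0x1ee→b30/s6 MISS; vc=[]
#1 0x11b→b17/s1 MISS; vc=[]
#2 0x1e0→b30/s6 L1-HIT; vc=[]
#3 0x17e→b23/s7 MISS; vc=[]
#4 0x17b→b23/s7 L1-HIT; vc=[]
#5 0x1ea→b30/s6 L1-HIT; vc=[]
#6 0x1ee→b30/s6 L1-HIT; vc=[]
#7 0x21f→b33/s1 MISS; vc=[17]
#8 0x2bc→b43/s3 MISS; vc=[17]
#9 0x397→b57/s1 MISS; vc=[17,33]
#10 0x1eb→b30/s6 L1-HIT; vc=[17,33]
#11 0x91→b9/s1 MISS; vc=[17,33,57]
#12 0x113→b17/s1 VC-HIT; vc=[9,33,57]
#13 0x93→b9/s1 VC-HIT; vc=[17,33,57]

MISSES = 7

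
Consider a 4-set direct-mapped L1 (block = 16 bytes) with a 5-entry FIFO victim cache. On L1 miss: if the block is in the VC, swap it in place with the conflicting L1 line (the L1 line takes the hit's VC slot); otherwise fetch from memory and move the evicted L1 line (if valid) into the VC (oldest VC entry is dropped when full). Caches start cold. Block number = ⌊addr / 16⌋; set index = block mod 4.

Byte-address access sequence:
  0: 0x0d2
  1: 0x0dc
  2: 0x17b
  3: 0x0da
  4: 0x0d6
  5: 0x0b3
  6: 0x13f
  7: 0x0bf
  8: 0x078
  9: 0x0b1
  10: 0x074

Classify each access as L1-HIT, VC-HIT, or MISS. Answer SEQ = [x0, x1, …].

  [0] addr=0xd2 blk=13 s=1: MISS | VC []
  [1] addr=0xdc blk=13 s=1: L1-HIT | VC []
  [2] addr=0x17b blk=23 s=3: MISS | VC []
  [3] addr=0xda blk=13 s=1: L1-HIT | VC []
  [4] addr=0xd6 blk=13 s=1: L1-HIT | VC []
  [5] addr=0xb3 blk=11 s=3: MISS | VC [23]
  [6] addr=0x13f blk=19 s=3: MISS | VC [23, 11]
  [7] addr=0xbf blk=11 s=3: VC-HIT | VC [23, 19]
  [8] addr=0x78 blk=7 s=3: MISS | VC [23, 19, 11]
  [9] addr=0xb1 blk=11 s=3: VC-HIT | VC [23, 19, 7]
  [10] addr=0x74 blk=7 s=3: VC-HIT | VC [23, 19, 11]

SEQ = [MISS, L1-HIT, MISS, L1-HIT, L1-HIT, MISS, MISS, VC-HIT, MISS, VC-HIT, VC-HIT]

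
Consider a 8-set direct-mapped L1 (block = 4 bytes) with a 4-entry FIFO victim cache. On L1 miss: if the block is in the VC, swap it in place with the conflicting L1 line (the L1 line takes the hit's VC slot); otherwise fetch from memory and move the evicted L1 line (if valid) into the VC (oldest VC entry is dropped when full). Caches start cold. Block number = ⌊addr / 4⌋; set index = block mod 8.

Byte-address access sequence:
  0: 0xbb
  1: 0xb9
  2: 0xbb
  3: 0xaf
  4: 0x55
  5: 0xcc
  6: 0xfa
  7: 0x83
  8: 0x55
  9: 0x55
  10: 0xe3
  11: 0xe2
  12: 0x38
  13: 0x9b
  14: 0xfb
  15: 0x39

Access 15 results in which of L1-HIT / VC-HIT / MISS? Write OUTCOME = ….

  [0] addr=0xbb blk=46 s=6: MISS | VC []
  [1] addr=0xb9 blk=46 s=6: L1-HIT | VC []
  [2] addr=0xbb blk=46 s=6: L1-HIT | VC []
  [3] addr=0xaf blk=43 s=3: MISS | VC []
  [4] addr=0x55 blk=21 s=5: MISS | VC []
  [5] addr=0xcc blk=51 s=3: MISS | VC [43]
  [6] addr=0xfa blk=62 s=6: MISS | VC [43, 46]
  [7] addr=0x83 blk=32 s=0: MISS | VC [43, 46]
  [8] addr=0x55 blk=21 s=5: L1-HIT | VC [43, 46]
  [9] addr=0x55 blk=21 s=5: L1-HIT | VC [43, 46]
  [10] addr=0xe3 blk=56 s=0: MISS | VC [43, 46, 32]
  [11] addr=0xe2 blk=56 s=0: L1-HIT | VC [43, 46, 32]
  [12] addr=0x38 blk=14 s=6: MISS | VC [43, 46, 32, 62]
  [13] addr=0x9b blk=38 s=6: MISS | VC [46, 32, 62, 14]
  [14] addr=0xfb blk=62 s=6: VC-HIT | VC [46, 32, 38, 14]
  [15] addr=0x39 blk=14 s=6: VC-HIT | VC [46, 32, 38, 62]

OUTCOME = VC-HIT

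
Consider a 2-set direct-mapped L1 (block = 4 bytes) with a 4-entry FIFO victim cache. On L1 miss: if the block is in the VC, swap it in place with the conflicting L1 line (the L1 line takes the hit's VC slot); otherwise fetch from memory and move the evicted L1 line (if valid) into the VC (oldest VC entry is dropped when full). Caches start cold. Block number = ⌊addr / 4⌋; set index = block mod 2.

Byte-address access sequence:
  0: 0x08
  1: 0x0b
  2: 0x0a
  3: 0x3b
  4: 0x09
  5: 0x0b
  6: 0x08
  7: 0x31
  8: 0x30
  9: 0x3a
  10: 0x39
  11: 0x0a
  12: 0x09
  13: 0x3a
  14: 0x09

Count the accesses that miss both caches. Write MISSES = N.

MISSES = 3

  [0] addr=0x8 blk=2 s=0: MISS | VC []
  [1] addr=0xb blk=2 s=0: L1-HIT | VC []
  [2] addr=0xa blk=2 s=0: L1-HIT | VC []
  [3] addr=0x3b blk=14 s=0: MISS | VC [2]
  [4] addr=0x9 blk=2 s=0: VC-HIT | VC [14]
  [5] addr=0xb blk=2 s=0: L1-HIT | VC [14]
  [6] addr=0x8 blk=2 s=0: L1-HIT | VC [14]
  [7] addr=0x31 blk=12 s=0: MISS | VC [14, 2]
  [8] addr=0x30 blk=12 s=0: L1-HIT | VC [14, 2]
  [9] addr=0x3a blk=14 s=0: VC-HIT | VC [12, 2]
  [10] addr=0x39 blk=14 s=0: L1-HIT | VC [12, 2]
  [11] addr=0xa blk=2 s=0: VC-HIT | VC [12, 14]
  [12] addr=0x9 blk=2 s=0: L1-HIT | VC [12, 14]
  [13] addr=0x3a blk=14 s=0: VC-HIT | VC [12, 2]
  [14] addr=0x9 blk=2 s=0: VC-HIT | VC [12, 14]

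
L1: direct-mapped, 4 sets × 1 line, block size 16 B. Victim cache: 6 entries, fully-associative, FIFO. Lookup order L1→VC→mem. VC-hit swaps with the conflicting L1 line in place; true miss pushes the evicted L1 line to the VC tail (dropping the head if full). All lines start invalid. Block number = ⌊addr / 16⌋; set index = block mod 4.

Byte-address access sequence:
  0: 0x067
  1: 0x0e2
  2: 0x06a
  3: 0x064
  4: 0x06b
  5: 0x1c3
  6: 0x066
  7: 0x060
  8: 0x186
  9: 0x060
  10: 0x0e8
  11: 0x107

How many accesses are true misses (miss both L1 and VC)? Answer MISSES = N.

MISSES = 5

  [0] addr=0x67 blk=6 s=2: MISS | VC []
  [1] addr=0xe2 blk=14 s=2: MISS | VC [6]
  [2] addr=0x6a blk=6 s=2: VC-HIT | VC [14]
  [3] addr=0x64 blk=6 s=2: L1-HIT | VC [14]
  [4] addr=0x6b blk=6 s=2: L1-HIT | VC [14]
  [5] addr=0x1c3 blk=28 s=0: MISS | VC [14]
  [6] addr=0x66 blk=6 s=2: L1-HIT | VC [14]
  [7] addr=0x60 blk=6 s=2: L1-HIT | VC [14]
  [8] addr=0x186 blk=24 s=0: MISS | VC [14, 28]
  [9] addr=0x60 blk=6 s=2: L1-HIT | VC [14, 28]
  [10] addr=0xe8 blk=14 s=2: VC-HIT | VC [6, 28]
  [11] addr=0x107 blk=16 s=0: MISS | VC [6, 28, 24]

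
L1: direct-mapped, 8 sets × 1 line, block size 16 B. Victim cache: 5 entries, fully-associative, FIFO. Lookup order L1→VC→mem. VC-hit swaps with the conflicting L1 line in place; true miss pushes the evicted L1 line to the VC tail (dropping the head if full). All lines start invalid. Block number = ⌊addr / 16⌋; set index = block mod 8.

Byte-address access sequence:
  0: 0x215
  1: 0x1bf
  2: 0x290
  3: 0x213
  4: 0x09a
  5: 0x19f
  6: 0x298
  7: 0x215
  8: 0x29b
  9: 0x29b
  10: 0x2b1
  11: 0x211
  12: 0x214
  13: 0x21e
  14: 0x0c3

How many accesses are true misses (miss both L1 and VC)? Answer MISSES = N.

MISSES = 7

#0 0x215→b33/s1 MISS; vc=[]
#1 0x1bf→b27/s3 MISS; vc=[]
#2 0x290→b41/s1 MISS; vc=[33]
#3 0x213→b33/s1 VC-HIT; vc=[41]
#4 0x9a→b9/s1 MISS; vc=[41,33]
#5 0x19f→b25/s1 MISS; vc=[41,33,9]
#6 0x298→b41/s1 VC-HIT; vc=[25,33,9]
#7 0x215→b33/s1 VC-HIT; vc=[25,41,9]
#8 0x29b→b41/s1 VC-HIT; vc=[25,33,9]
#9 0x29b→b41/s1 L1-HIT; vc=[25,33,9]
#10 0x2b1→b43/s3 MISS; vc=[25,33,9,27]
#11 0x211→b33/s1 VC-HIT; vc=[25,41,9,27]
#12 0x214→b33/s1 L1-HIT; vc=[25,41,9,27]
#13 0x21e→b33/s1 L1-HIT; vc=[25,41,9,27]
#14 0xc3→b12/s4 MISS; vc=[25,41,9,27]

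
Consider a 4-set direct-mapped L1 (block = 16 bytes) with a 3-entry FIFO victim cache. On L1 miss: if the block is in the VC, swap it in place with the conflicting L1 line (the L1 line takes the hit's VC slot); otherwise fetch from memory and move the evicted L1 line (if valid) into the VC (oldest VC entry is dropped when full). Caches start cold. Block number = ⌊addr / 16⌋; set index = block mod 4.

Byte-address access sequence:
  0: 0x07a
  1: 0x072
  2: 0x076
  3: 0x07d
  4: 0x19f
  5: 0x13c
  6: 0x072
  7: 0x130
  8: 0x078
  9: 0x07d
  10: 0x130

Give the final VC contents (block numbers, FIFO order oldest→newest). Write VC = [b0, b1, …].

VC = [7]

0: 0x7a (blk 7, set 3) → MISS  vc=[]
1: 0x72 (blk 7, set 3) → L1-HIT  vc=[]
2: 0x76 (blk 7, set 3) → L1-HIT  vc=[]
3: 0x7d (blk 7, set 3) → L1-HIT  vc=[]
4: 0x19f (blk 25, set 1) → MISS  vc=[]
5: 0x13c (blk 19, set 3) → MISS  vc=[7]
6: 0x72 (blk 7, set 3) → VC-HIT  vc=[19]
7: 0x130 (blk 19, set 3) → VC-HIT  vc=[7]
8: 0x78 (blk 7, set 3) → VC-HIT  vc=[19]
9: 0x7d (blk 7, set 3) → L1-HIT  vc=[19]
10: 0x130 (blk 19, set 3) → VC-HIT  vc=[7]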